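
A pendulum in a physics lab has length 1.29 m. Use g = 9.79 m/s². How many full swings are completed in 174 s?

T = 2π√(L/g) = 2π√(1.29/9.79) = 2.281 s.
Number of complete oscillations = ⌊174/2.281⌋ = ⌊76.29⌋ = 76.

76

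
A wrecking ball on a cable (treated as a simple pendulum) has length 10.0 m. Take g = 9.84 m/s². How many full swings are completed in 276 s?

43

T = 2π√(L/g) = 2π√(10.0/9.84) = 6.334 s.
Number of complete oscillations = ⌊276/6.334⌋ = ⌊43.57⌋ = 43.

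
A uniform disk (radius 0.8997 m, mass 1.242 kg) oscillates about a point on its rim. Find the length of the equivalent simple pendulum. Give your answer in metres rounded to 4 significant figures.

The equivalent simple-pendulum length is L_eq = I/(md), where I is about the pivot and d = 0.89970 m.
I_cm = ½mR² = 0.50267 kg·m², so I = I_cm + md² = 0.50267 + 1.0053 = 1.5080 kg·m².
L_eq = 1.5080/(1.242 × 0.89970) = 1.350 m.

1.350 m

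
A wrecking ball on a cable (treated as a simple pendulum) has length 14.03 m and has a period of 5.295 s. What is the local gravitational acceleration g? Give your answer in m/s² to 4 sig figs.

19.76 m/s²

From T = 2π√(L/g), g = 4π²L/T² = 4π² × 14.03/5.2950² = 19.76 m/s².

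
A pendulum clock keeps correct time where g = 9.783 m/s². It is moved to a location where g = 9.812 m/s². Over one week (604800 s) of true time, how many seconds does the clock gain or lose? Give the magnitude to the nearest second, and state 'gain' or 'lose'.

The clock's period scales as T ∝ 1/√g, so T'/T = √(9.783/9.812) = 0.998521.
In 604800 s of true time the clock registers 604800/0.998521 = 605695.7 s, so it gains 896 s.

gain 896 s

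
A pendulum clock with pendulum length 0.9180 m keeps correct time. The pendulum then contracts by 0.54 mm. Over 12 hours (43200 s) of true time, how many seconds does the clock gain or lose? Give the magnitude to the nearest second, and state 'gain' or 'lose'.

T ∝ √L, so T'/T = √(0.91746/0.9180) = 0.999706.
In 43200 s of true time the clock registers 43200/0.999706 = 43212.7 s, so it gains 13 s.

gain 13 s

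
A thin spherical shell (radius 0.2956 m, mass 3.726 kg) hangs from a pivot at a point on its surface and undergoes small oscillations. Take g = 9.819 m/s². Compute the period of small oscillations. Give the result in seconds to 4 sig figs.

1.407 s

I_cm = (2/3)mr² = 0.21705 kg·m². The pivot is at distance d = 0.2956 m from the centre of mass.
By the parallel-axis theorem, I = I_cm + md² = 0.21705 + 0.32558 = 0.54263 kg·m².
T = 2π√(I/(mgd)) = 2π√(0.54263/(3.726 × 9.819 × 0.2956)) = 1.407 s.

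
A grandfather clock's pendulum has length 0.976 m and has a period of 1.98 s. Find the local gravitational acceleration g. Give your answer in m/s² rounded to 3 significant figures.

9.83 m/s²

From T = 2π√(L/g), g = 4π²L/T² = 4π² × 0.976/1.980² = 9.83 m/s².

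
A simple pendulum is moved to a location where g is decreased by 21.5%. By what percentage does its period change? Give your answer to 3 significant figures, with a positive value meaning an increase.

12.9%

T ∝ 1/√g, so T'/T = 1/√(0.7850) = 1.129.
Percentage change in T = (1.129 − 1) × 100% = 12.9%.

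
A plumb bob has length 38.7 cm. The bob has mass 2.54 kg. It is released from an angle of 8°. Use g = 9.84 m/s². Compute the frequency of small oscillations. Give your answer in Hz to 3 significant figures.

0.803 Hz

T = 2π√(L/g) = 2π√(0.387/9.84) = 1.246 s, so f = 1/T = 0.803 Hz.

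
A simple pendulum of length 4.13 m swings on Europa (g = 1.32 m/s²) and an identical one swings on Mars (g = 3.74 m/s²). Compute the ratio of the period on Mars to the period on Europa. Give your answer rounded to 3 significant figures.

T ∝ 1/√g, so T₂/T₁ = √(g₁/g₂) = √(1.32/3.74) = 0.594.

0.594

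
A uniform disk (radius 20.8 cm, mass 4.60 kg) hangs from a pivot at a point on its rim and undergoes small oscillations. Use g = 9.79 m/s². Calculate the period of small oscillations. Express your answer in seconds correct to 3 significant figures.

I_cm = ½mr² = 0.09951 kg·m². The pivot is at distance d = 0.208 m from the centre of mass.
By the parallel-axis theorem, I = I_cm + md² = 0.09951 + 0.1990 = 0.2985 kg·m².
T = 2π√(I/(mgd)) = 2π√(0.2985/(4.60 × 9.79 × 0.208)) = 1.12 s.

1.12 s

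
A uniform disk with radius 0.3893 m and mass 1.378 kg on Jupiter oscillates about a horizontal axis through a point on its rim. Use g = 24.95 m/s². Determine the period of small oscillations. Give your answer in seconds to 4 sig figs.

0.9612 s

I_cm = ½mr² = 0.10442 kg·m². The pivot is at distance d = 0.3893 m from the centre of mass.
By the parallel-axis theorem, I = I_cm + md² = 0.10442 + 0.20884 = 0.31326 kg·m².
T = 2π√(I/(mgd)) = 2π√(0.31326/(1.378 × 24.95 × 0.3893)) = 0.9612 s.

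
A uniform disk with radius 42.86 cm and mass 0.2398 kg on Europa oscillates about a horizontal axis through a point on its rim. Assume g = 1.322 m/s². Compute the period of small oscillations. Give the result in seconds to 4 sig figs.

I_cm = ½mr² = 0.022025 kg·m². The pivot is at distance d = 0.4286 m from the centre of mass.
By the parallel-axis theorem, I = I_cm + md² = 0.022025 + 0.044051 = 0.066076 kg·m².
T = 2π√(I/(mgd)) = 2π√(0.066076/(0.2398 × 1.322 × 0.4286)) = 4.382 s.

4.382 s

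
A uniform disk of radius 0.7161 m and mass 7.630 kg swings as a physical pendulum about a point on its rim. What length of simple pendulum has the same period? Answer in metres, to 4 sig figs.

1.074 m

The equivalent simple-pendulum length is L_eq = I/(md), where I is about the pivot and d = 0.71610 m.
I_cm = ½mR² = 1.9563 kg·m², so I = I_cm + md² = 1.9563 + 3.9127 = 5.8690 kg·m².
L_eq = 5.8690/(7.630 × 0.71610) = 1.074 m.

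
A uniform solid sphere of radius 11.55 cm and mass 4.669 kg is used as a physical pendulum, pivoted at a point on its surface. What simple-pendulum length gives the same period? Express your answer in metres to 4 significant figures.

0.1617 m

The equivalent simple-pendulum length is L_eq = I/(md), where I is about the pivot and d = 0.11550 m.
I_cm = (2/5)mR² = 0.024914 kg·m², so I = I_cm + md² = 0.024914 + 0.062286 = 0.087200 kg·m².
L_eq = 0.087200/(4.669 × 0.11550) = 0.1617 m.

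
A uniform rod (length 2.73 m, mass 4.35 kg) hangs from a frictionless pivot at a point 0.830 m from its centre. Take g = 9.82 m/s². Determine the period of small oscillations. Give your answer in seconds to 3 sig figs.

2.52 s

For a physical pendulum T = 2π√(I/(mgd)), with d = 0.8300 m from pivot to centre of mass.
I_cm = mL²/12 = 4.35 × 2.73²/12 = 2.702 kg·m²; I = I_cm + md² = 2.702 + 4.35 × 0.8300² = 5.698 kg·m².
T = 2π√(5.698/(4.35 × 9.82 × 0.8300)) = 2.52 s.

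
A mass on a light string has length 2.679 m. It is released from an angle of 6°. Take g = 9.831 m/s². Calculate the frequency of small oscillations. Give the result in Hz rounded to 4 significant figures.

T = 2π√(L/g) = 2π√(2.679/9.831) = 3.2800 s, so f = 1/T = 0.3049 Hz.

0.3049 Hz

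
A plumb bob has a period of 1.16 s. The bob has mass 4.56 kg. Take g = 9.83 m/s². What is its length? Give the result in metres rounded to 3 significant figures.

From T = 2π√(L/g), L = gT²/(4π²) = 9.83 × 1.160²/(4π²) = 0.335 m.

0.335 m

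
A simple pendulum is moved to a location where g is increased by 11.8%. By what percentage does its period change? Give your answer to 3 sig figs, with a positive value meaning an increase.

T ∝ 1/√g, so T'/T = 1/√(1.118) = 0.9458.
Percentage change in T = (0.9458 − 1) × 100% = -5.42%.

-5.42%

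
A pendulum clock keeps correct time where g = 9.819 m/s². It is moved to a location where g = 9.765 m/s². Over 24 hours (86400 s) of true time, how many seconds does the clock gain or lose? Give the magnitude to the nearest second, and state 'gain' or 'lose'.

The clock's period scales as T ∝ 1/√g, so T'/T = √(9.819/9.765) = 1.00276.
In 86400 s of true time the clock registers 86400/1.00276 = 86162.1 s, so it loses 238 s.

lose 238 s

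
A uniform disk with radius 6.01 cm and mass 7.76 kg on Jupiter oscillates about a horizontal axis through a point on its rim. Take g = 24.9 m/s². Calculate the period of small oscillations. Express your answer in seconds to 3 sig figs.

0.378 s

I_cm = ½mr² = 0.01401 kg·m². The pivot is at distance d = 0.0601 m from the centre of mass.
By the parallel-axis theorem, I = I_cm + md² = 0.01401 + 0.02803 = 0.04204 kg·m².
T = 2π√(I/(mgd)) = 2π√(0.04204/(7.76 × 24.9 × 0.0601)) = 0.378 s.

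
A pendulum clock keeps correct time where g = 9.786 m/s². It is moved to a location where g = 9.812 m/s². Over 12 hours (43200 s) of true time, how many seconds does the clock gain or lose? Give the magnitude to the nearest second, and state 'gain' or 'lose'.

The clock's period scales as T ∝ 1/√g, so T'/T = √(9.786/9.812) = 0.998674.
In 43200 s of true time the clock registers 43200/0.998674 = 43257.4 s, so it gains 57 s.

gain 57 s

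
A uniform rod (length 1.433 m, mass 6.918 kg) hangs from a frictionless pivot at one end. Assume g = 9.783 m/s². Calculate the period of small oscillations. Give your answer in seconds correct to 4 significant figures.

For a physical pendulum T = 2π√(I/(mgd)), with d = 0.71650 m from pivot to centre of mass.
I_cm = mL²/12 = 6.918 × 1.433²/12 = 1.1838 kg·m²; I = I_cm + md² = 1.1838 + 6.918 × 0.71650² = 4.7353 kg·m².
T = 2π√(4.7353/(6.918 × 9.783 × 0.71650)) = 1.963 s.

1.963 s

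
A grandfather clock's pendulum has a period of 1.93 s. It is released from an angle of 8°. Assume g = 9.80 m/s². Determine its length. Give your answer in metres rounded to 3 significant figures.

From T = 2π√(L/g), L = gT²/(4π²) = 9.80 × 1.930²/(4π²) = 0.925 m.

0.925 m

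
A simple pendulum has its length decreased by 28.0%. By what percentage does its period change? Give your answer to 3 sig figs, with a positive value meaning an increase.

T ∝ √L, so T'/T = √(0.7200) = 0.8485.
Percentage change in T = (0.8485 − 1) × 100% = -15.1%.

-15.1%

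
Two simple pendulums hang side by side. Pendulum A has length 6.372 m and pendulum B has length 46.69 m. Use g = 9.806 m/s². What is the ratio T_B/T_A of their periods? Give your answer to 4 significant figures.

T ∝ √L, so T_B/T_A = √(L_B/L_A) = √(46.69/6.372) = 2.707.

2.707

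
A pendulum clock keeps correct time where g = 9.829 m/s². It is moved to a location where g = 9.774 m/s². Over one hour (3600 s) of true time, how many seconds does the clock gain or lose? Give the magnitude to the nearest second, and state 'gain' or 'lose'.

The clock's period scales as T ∝ 1/√g, so T'/T = √(9.829/9.774) = 1.00281.
In 3600 s of true time the clock registers 3600/1.00281 = 3589.9 s, so it loses 10 s.

lose 10 s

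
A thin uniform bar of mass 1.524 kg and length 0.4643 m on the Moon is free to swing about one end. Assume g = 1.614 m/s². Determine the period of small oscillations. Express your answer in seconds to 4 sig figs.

For a physical pendulum T = 2π√(I/(mgd)), with d = 0.23215 m from pivot to centre of mass.
I_cm = mL²/12 = 1.524 × 0.4643²/12 = 0.027378 kg·m²; I = I_cm + md² = 0.027378 + 1.524 × 0.23215² = 0.10951 kg·m².
T = 2π√(0.10951/(1.524 × 1.614 × 0.23215)) = 2.752 s.

2.752 s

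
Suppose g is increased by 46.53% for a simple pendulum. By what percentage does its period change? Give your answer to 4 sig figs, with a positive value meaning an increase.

T ∝ 1/√g, so T'/T = 1/√(1.4653) = 0.82611.
Percentage change in T = (0.82611 − 1) × 100% = -17.39%.

-17.39%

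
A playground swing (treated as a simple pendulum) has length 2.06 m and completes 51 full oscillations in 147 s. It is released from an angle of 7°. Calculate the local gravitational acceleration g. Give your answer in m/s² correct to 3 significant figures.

9.79 m/s²

T = 147/51 = 2.882 s.
From T = 2π√(L/g), g = 4π²L/T² = 4π² × 2.06/2.882² = 9.79 m/s².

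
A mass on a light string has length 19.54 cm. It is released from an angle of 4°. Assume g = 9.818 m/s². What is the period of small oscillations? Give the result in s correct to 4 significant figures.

0.8864 s

T = 2π√(L/g) = 2π√(0.1954/9.818) = 2π × 0.14108 = 0.8864 s.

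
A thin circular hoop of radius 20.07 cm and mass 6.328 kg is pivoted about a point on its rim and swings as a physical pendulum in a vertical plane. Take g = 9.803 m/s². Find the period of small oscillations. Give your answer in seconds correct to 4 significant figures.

I_cm = mr² = 0.25489 kg·m². The pivot is at distance d = 0.2007 m from the centre of mass.
By the parallel-axis theorem, I = I_cm + md² = 0.25489 + 0.25489 = 0.50979 kg·m².
T = 2π√(I/(mgd)) = 2π√(0.50979/(6.328 × 9.803 × 0.2007)) = 1.271 s.

1.271 s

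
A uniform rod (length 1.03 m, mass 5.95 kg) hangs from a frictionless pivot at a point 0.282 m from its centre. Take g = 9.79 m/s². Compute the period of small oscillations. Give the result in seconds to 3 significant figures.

For a physical pendulum T = 2π√(I/(mgd)), with d = 0.2820 m from pivot to centre of mass.
I_cm = mL²/12 = 5.95 × 1.03²/12 = 0.5260 kg·m²; I = I_cm + md² = 0.5260 + 5.95 × 0.2820² = 0.9992 kg·m².
T = 2π√(0.9992/(5.95 × 9.79 × 0.2820)) = 1.55 s.

1.55 s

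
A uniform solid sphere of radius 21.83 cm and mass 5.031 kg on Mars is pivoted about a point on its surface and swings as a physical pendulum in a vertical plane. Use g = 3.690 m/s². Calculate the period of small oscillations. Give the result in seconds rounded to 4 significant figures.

1.808 s

I_cm = (2/5)mr² = 0.095901 kg·m². The pivot is at distance d = 0.2183 m from the centre of mass.
By the parallel-axis theorem, I = I_cm + md² = 0.095901 + 0.23975 = 0.33565 kg·m².
T = 2π√(I/(mgd)) = 2π√(0.33565/(5.031 × 3.690 × 0.2183)) = 1.808 s.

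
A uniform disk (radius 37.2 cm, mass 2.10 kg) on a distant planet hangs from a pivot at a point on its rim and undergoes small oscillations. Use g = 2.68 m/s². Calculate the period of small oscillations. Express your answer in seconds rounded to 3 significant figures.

I_cm = ½mr² = 0.1453 kg·m². The pivot is at distance d = 0.372 m from the centre of mass.
By the parallel-axis theorem, I = I_cm + md² = 0.1453 + 0.2906 = 0.4359 kg·m².
T = 2π√(I/(mgd)) = 2π√(0.4359/(2.10 × 2.68 × 0.372)) = 2.87 s.

2.87 s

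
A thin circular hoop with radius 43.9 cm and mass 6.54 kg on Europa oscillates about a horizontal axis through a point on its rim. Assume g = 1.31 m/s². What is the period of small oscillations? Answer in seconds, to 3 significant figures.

5.14 s

I_cm = mr² = 1.260 kg·m². The pivot is at distance d = 0.439 m from the centre of mass.
By the parallel-axis theorem, I = I_cm + md² = 1.260 + 1.260 = 2.521 kg·m².
T = 2π√(I/(mgd)) = 2π√(2.521/(6.54 × 1.31 × 0.439)) = 5.14 s.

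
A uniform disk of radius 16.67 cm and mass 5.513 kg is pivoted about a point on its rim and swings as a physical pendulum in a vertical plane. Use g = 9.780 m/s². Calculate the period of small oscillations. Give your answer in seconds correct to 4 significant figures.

I_cm = ½mr² = 0.076600 kg·m². The pivot is at distance d = 0.1667 m from the centre of mass.
By the parallel-axis theorem, I = I_cm + md² = 0.076600 + 0.15320 = 0.22980 kg·m².
T = 2π√(I/(mgd)) = 2π√(0.22980/(5.513 × 9.780 × 0.1667)) = 1.005 s.

1.005 s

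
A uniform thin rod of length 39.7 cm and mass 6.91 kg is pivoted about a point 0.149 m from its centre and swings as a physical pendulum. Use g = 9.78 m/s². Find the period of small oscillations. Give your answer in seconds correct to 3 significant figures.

0.978 s

For a physical pendulum T = 2π√(I/(mgd)), with d = 0.1490 m from pivot to centre of mass.
I_cm = mL²/12 = 6.91 × 0.397²/12 = 0.09076 kg·m²; I = I_cm + md² = 0.09076 + 6.91 × 0.1490² = 0.2442 kg·m².
T = 2π√(0.2442/(6.91 × 9.78 × 0.1490)) = 0.978 s.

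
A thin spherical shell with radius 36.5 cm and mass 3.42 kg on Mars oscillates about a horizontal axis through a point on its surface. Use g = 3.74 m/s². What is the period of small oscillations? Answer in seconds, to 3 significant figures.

I_cm = (2/3)mr² = 0.3038 kg·m². The pivot is at distance d = 0.365 m from the centre of mass.
By the parallel-axis theorem, I = I_cm + md² = 0.3038 + 0.4556 = 0.7594 kg·m².
T = 2π√(I/(mgd)) = 2π√(0.7594/(3.42 × 3.74 × 0.365)) = 2.53 s.

2.53 s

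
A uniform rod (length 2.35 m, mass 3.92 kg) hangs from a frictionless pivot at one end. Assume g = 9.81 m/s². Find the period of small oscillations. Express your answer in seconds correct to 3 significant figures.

2.51 s

For a physical pendulum T = 2π√(I/(mgd)), with d = 1.175 m from pivot to centre of mass.
I_cm = mL²/12 = 3.92 × 2.35²/12 = 1.804 kg·m²; I = I_cm + md² = 1.804 + 3.92 × 1.175² = 7.216 kg·m².
T = 2π√(7.216/(3.92 × 9.81 × 1.175)) = 2.51 s.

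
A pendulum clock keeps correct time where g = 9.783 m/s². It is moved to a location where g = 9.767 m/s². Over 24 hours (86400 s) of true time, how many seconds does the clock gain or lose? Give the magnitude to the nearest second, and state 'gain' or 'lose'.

lose 71 s

The clock's period scales as T ∝ 1/√g, so T'/T = √(9.783/9.767) = 1.00082.
In 86400 s of true time the clock registers 86400/1.00082 = 86329.3 s, so it loses 71 s.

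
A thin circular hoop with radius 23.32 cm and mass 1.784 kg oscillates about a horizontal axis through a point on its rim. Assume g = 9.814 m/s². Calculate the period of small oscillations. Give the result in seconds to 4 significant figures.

I_cm = mr² = 0.097018 kg·m². The pivot is at distance d = 0.2332 m from the centre of mass.
By the parallel-axis theorem, I = I_cm + md² = 0.097018 + 0.097018 = 0.19404 kg·m².
T = 2π√(I/(mgd)) = 2π√(0.19404/(1.784 × 9.814 × 0.2332)) = 1.370 s.

1.370 s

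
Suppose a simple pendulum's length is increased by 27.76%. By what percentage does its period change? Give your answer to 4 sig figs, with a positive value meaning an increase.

T ∝ √L, so T'/T = √(1.2776) = 1.1303.
Percentage change in T = (1.1303 − 1) × 100% = 13.03%.

13.03%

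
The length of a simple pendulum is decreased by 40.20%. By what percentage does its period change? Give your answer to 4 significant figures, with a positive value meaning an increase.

-22.67%

T ∝ √L, so T'/T = √(0.59800) = 0.77330.
Percentage change in T = (0.77330 − 1) × 100% = -22.67%.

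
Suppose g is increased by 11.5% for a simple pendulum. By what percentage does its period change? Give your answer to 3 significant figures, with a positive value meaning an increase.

-5.30%

T ∝ 1/√g, so T'/T = 1/√(1.115) = 0.9470.
Percentage change in T = (0.9470 − 1) × 100% = -5.30%.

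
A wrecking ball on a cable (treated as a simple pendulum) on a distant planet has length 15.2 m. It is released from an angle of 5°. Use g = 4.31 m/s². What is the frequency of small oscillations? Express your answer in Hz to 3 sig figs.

0.0847 Hz

T = 2π√(L/g) = 2π√(15.2/4.31) = 11.80 s, so f = 1/T = 0.0847 Hz.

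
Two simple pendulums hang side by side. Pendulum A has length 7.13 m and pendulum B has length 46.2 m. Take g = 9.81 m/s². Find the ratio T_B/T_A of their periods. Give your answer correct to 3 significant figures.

2.55

T ∝ √L, so T_B/T_A = √(L_B/L_A) = √(46.2/7.13) = 2.55.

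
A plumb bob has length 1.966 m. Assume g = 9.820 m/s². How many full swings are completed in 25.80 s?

9

T = 2π√(L/g) = 2π√(1.966/9.820) = 2.8114 s.
Number of complete oscillations = ⌊25.80/2.8114⌋ = ⌊9.1771⌋ = 9.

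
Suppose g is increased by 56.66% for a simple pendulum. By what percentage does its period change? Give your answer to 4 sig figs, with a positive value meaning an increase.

-20.10%

T ∝ 1/√g, so T'/T = 1/√(1.5666) = 0.79895.
Percentage change in T = (0.79895 − 1) × 100% = -20.10%.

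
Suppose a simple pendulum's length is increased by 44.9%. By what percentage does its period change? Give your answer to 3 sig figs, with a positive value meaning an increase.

20.4%

T ∝ √L, so T'/T = √(1.449) = 1.204.
Percentage change in T = (1.204 − 1) × 100% = 20.4%.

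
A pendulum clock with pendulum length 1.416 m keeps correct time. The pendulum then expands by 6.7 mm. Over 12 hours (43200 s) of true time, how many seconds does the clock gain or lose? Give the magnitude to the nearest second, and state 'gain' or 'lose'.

T ∝ √L, so T'/T = √(1.42270/1.416) = 1.00236.
In 43200 s of true time the clock registers 43200/1.00236 = 43098.2 s, so it loses 102 s.

lose 102 s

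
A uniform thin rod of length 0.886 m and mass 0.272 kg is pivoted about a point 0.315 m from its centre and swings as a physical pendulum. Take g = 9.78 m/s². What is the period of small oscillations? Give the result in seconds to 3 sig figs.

For a physical pendulum T = 2π√(I/(mgd)), with d = 0.3150 m from pivot to centre of mass.
I_cm = mL²/12 = 0.272 × 0.886²/12 = 0.01779 kg·m²; I = I_cm + md² = 0.01779 + 0.272 × 0.3150² = 0.04478 kg·m².
T = 2π√(0.04478/(0.272 × 9.78 × 0.3150)) = 1.45 s.

1.45 s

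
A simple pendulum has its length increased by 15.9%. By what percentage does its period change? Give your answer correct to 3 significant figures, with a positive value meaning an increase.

7.66%

T ∝ √L, so T'/T = √(1.159) = 1.077.
Percentage change in T = (1.077 − 1) × 100% = 7.66%.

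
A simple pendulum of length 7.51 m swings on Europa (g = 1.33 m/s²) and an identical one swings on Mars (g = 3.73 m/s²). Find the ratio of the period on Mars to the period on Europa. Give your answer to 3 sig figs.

0.597

T ∝ 1/√g, so T₂/T₁ = √(g₁/g₂) = √(1.33/3.73) = 0.597.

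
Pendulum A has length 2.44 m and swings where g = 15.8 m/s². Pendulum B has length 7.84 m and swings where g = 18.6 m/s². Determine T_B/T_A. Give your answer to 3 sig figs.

T = 2π√(L/g), so T_B/T_A = √((L_B/g_B)/(L_A/g_A)) = √((7.84/18.6)/(2.44/15.8)) = 1.65.

1.65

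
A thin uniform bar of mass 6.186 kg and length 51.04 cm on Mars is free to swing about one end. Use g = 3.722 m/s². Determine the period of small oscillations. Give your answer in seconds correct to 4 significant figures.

For a physical pendulum T = 2π√(I/(mgd)), with d = 0.25520 m from pivot to centre of mass.
I_cm = mL²/12 = 6.186 × 0.5104²/12 = 0.13429 kg·m²; I = I_cm + md² = 0.13429 + 6.186 × 0.25520² = 0.53717 kg·m².
T = 2π√(0.53717/(6.186 × 3.722 × 0.25520)) = 1.900 s.

1.900 s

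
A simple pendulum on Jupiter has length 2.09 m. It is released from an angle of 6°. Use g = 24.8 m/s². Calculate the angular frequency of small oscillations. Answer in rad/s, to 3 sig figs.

3.44 rad/s

ω = √(g/L) = √(24.8/2.09) = 3.44 rad/s.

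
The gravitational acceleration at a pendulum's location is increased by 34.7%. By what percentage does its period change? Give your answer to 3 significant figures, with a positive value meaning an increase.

T ∝ 1/√g, so T'/T = 1/√(1.347) = 0.8616.
Percentage change in T = (0.8616 − 1) × 100% = -13.8%.

-13.8%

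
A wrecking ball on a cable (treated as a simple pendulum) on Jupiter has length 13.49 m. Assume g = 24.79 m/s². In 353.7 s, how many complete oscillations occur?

76

T = 2π√(L/g) = 2π√(13.49/24.79) = 4.6350 s.
Number of complete oscillations = ⌊353.7/4.6350⌋ = ⌊76.311⌋ = 76.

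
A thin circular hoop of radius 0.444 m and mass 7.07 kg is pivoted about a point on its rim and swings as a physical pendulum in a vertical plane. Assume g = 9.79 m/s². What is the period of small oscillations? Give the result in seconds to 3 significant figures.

1.89 s

I_cm = mr² = 1.394 kg·m². The pivot is at distance d = 0.444 m from the centre of mass.
By the parallel-axis theorem, I = I_cm + md² = 1.394 + 1.394 = 2.788 kg·m².
T = 2π√(I/(mgd)) = 2π√(2.788/(7.07 × 9.79 × 0.444)) = 1.89 s.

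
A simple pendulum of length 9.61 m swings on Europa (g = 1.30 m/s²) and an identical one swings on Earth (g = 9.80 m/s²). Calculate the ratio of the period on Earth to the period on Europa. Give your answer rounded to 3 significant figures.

T ∝ 1/√g, so T₂/T₁ = √(g₁/g₂) = √(1.30/9.80) = 0.364.

0.364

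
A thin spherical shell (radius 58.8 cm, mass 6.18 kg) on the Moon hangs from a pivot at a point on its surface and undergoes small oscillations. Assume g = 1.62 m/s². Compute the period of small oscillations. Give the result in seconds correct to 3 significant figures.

4.89 s

I_cm = (2/3)mr² = 1.424 kg·m². The pivot is at distance d = 0.588 m from the centre of mass.
By the parallel-axis theorem, I = I_cm + md² = 1.424 + 2.137 = 3.561 kg·m².
T = 2π√(I/(mgd)) = 2π√(3.561/(6.18 × 1.62 × 0.588)) = 4.89 s.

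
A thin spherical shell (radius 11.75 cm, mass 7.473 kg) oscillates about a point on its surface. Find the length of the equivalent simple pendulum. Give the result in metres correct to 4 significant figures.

The equivalent simple-pendulum length is L_eq = I/(md), where I is about the pivot and d = 0.11750 m.
I_cm = (2/3)mR² = 0.068783 kg·m², so I = I_cm + md² = 0.068783 + 0.10317 = 0.17196 kg·m².
L_eq = 0.17196/(7.473 × 0.11750) = 0.1958 m.

0.1958 m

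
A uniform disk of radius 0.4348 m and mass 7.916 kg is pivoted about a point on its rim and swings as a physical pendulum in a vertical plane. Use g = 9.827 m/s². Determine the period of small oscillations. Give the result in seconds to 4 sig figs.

1.619 s

I_cm = ½mr² = 0.74826 kg·m². The pivot is at distance d = 0.4348 m from the centre of mass.
By the parallel-axis theorem, I = I_cm + md² = 0.74826 + 1.4965 = 2.2448 kg·m².
T = 2π√(I/(mgd)) = 2π√(2.2448/(7.916 × 9.827 × 0.4348)) = 1.619 s.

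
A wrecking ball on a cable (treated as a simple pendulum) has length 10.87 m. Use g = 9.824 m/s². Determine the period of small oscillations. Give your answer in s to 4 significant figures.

T = 2π√(L/g) = 2π√(10.87/9.824) = 2π × 1.0519 = 6.609 s.

6.609 s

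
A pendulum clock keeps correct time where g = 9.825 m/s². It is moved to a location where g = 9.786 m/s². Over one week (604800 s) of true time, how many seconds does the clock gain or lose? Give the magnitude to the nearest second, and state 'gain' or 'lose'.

The clock's period scales as T ∝ 1/√g, so T'/T = √(9.825/9.786) = 1.00199.
In 604800 s of true time the clock registers 604800/1.00199 = 603598.4 s, so it loses 1202 s.

lose 1202 s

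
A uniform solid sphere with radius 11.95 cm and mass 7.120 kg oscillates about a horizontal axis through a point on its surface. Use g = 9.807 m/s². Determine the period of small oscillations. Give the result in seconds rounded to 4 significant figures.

0.8207 s

I_cm = (2/5)mr² = 0.040670 kg·m². The pivot is at distance d = 0.1195 m from the centre of mass.
By the parallel-axis theorem, I = I_cm + md² = 0.040670 + 0.10168 = 0.14235 kg·m².
T = 2π√(I/(mgd)) = 2π√(0.14235/(7.120 × 9.807 × 0.1195)) = 0.8207 s.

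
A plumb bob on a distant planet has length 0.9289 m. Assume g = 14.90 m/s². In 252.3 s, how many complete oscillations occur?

T = 2π√(L/g) = 2π√(0.9289/14.90) = 1.5688 s.
Number of complete oscillations = ⌊252.3/1.5688⌋ = ⌊160.82⌋ = 160.

160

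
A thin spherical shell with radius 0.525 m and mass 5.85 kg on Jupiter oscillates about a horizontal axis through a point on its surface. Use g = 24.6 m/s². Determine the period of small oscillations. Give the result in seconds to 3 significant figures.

1.18 s

I_cm = (2/3)mr² = 1.075 kg·m². The pivot is at distance d = 0.525 m from the centre of mass.
By the parallel-axis theorem, I = I_cm + md² = 1.075 + 1.612 = 2.687 kg·m².
T = 2π√(I/(mgd)) = 2π√(2.687/(5.85 × 24.6 × 0.525)) = 1.18 s.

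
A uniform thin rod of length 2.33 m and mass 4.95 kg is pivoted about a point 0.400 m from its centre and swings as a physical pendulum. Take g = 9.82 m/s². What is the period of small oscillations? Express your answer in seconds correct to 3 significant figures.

2.48 s

For a physical pendulum T = 2π√(I/(mgd)), with d = 0.4000 m from pivot to centre of mass.
I_cm = mL²/12 = 4.95 × 2.33²/12 = 2.239 kg·m²; I = I_cm + md² = 2.239 + 4.95 × 0.4000² = 3.031 kg·m².
T = 2π√(3.031/(4.95 × 9.82 × 0.4000)) = 2.48 s.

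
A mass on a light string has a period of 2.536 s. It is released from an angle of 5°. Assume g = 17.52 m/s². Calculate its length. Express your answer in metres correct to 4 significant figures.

From T = 2π√(L/g), L = gT²/(4π²) = 17.52 × 2.5360²/(4π²) = 2.854 m.

2.854 m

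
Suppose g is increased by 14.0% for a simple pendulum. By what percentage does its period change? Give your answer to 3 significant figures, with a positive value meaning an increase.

T ∝ 1/√g, so T'/T = 1/√(1.140) = 0.9366.
Percentage change in T = (0.9366 − 1) × 100% = -6.34%.

-6.34%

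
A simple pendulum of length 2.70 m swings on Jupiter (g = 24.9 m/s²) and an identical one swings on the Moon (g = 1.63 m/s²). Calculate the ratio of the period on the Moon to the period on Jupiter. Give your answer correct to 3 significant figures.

3.91

T ∝ 1/√g, so T₂/T₁ = √(g₁/g₂) = √(24.9/1.63) = 3.91.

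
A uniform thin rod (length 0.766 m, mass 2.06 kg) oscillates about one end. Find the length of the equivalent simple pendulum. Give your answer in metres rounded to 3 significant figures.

0.511 m

The equivalent simple-pendulum length is L_eq = I/(md), where I is about the pivot and d = 0.3830 m.
I_cm = (1/12)mL² = 0.1007 kg·m², so I = I_cm + md² = 0.1007 + 0.3022 = 0.4029 kg·m².
L_eq = 0.4029/(2.06 × 0.3830) = 0.511 m.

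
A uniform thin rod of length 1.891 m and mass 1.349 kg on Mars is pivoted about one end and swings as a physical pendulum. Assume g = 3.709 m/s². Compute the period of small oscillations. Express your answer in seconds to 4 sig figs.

3.663 s

For a physical pendulum T = 2π√(I/(mgd)), with d = 0.94550 m from pivot to centre of mass.
I_cm = mL²/12 = 1.349 × 1.891²/12 = 0.40199 kg·m²; I = I_cm + md² = 0.40199 + 1.349 × 0.94550² = 1.6080 kg·m².
T = 2π√(1.6080/(1.349 × 3.709 × 0.94550)) = 3.663 s.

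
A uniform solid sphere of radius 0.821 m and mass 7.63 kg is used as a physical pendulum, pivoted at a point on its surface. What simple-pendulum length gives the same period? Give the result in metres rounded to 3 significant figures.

The equivalent simple-pendulum length is L_eq = I/(md), where I is about the pivot and d = 0.8210 m.
I_cm = (2/5)mR² = 2.057 kg·m², so I = I_cm + md² = 2.057 + 5.143 = 7.200 kg·m².
L_eq = 7.200/(7.63 × 0.8210) = 1.15 m.

1.15 m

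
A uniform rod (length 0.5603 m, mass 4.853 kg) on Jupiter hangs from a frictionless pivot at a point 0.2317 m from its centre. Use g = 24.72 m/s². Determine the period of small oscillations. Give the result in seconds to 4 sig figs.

0.7419 s

For a physical pendulum T = 2π√(I/(mgd)), with d = 0.23170 m from pivot to centre of mass.
I_cm = mL²/12 = 4.853 × 0.5603²/12 = 0.12696 kg·m²; I = I_cm + md² = 0.12696 + 4.853 × 0.23170² = 0.38749 kg·m².
T = 2π√(0.38749/(4.853 × 24.72 × 0.23170)) = 0.7419 s.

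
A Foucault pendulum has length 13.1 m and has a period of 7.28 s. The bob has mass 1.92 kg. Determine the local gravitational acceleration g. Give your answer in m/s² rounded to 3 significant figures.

From T = 2π√(L/g), g = 4π²L/T² = 4π² × 13.1/7.280² = 9.76 m/s².

9.76 m/s²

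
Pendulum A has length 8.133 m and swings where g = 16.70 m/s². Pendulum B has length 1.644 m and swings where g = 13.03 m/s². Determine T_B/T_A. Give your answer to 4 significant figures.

T = 2π√(L/g), so T_B/T_A = √((L_B/g_B)/(L_A/g_A)) = √((1.644/13.03)/(8.133/16.70)) = 0.5090.

0.5090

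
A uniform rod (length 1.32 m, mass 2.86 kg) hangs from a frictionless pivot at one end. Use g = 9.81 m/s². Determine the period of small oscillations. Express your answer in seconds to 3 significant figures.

1.88 s

For a physical pendulum T = 2π√(I/(mgd)), with d = 0.6600 m from pivot to centre of mass.
I_cm = mL²/12 = 2.86 × 1.32²/12 = 0.4153 kg·m²; I = I_cm + md² = 0.4153 + 2.86 × 0.6600² = 1.661 kg·m².
T = 2π√(1.661/(2.86 × 9.81 × 0.6600)) = 1.88 s.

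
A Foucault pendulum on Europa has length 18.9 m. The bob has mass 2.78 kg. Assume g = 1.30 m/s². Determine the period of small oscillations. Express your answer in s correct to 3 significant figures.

24.0 s

T = 2π√(L/g) = 2π√(18.9/1.30) = 2π × 3.813 = 24.0 s.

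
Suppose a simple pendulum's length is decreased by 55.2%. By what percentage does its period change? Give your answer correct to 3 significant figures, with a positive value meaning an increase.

-33.1%

T ∝ √L, so T'/T = √(0.4480) = 0.6693.
Percentage change in T = (0.6693 − 1) × 100% = -33.1%.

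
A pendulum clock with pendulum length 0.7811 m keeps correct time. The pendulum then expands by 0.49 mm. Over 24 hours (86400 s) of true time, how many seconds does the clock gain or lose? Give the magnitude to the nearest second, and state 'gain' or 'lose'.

T ∝ √L, so T'/T = √(0.78159/0.7811) = 1.00031.
In 86400 s of true time the clock registers 86400/1.00031 = 86372.9 s, so it loses 27 s.

lose 27 s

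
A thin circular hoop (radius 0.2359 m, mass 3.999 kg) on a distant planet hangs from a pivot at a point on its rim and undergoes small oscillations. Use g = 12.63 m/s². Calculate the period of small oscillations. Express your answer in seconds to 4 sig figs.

1.214 s

I_cm = mr² = 0.22254 kg·m². The pivot is at distance d = 0.2359 m from the centre of mass.
By the parallel-axis theorem, I = I_cm + md² = 0.22254 + 0.22254 = 0.44508 kg·m².
T = 2π√(I/(mgd)) = 2π√(0.44508/(3.999 × 12.63 × 0.2359)) = 1.214 s.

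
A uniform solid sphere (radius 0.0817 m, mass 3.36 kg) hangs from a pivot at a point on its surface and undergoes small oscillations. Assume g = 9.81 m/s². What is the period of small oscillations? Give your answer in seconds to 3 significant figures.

I_cm = (2/5)mr² = 0.008971 kg·m². The pivot is at distance d = 0.0817 m from the centre of mass.
By the parallel-axis theorem, I = I_cm + md² = 0.008971 + 0.02243 = 0.03140 kg·m².
T = 2π√(I/(mgd)) = 2π√(0.03140/(3.36 × 9.81 × 0.0817)) = 0.678 s.

0.678 s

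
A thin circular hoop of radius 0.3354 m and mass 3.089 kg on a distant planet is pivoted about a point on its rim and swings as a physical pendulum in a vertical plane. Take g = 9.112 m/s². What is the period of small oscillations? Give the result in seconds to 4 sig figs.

I_cm = mr² = 0.34749 kg·m². The pivot is at distance d = 0.3354 m from the centre of mass.
By the parallel-axis theorem, I = I_cm + md² = 0.34749 + 0.34749 = 0.69498 kg·m².
T = 2π√(I/(mgd)) = 2π√(0.69498/(3.089 × 9.112 × 0.3354)) = 1.705 s.

1.705 s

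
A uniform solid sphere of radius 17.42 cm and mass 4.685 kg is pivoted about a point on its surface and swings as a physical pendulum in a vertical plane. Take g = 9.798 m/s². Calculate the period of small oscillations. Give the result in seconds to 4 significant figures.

I_cm = (2/5)mr² = 0.056868 kg·m². The pivot is at distance d = 0.1742 m from the centre of mass.
By the parallel-axis theorem, I = I_cm + md² = 0.056868 + 0.14217 = 0.19904 kg·m².
T = 2π√(I/(mgd)) = 2π√(0.19904/(4.685 × 9.798 × 0.1742)) = 0.9913 s.

0.9913 s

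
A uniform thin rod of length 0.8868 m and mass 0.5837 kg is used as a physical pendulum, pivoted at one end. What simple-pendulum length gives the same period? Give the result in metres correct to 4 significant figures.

0.5912 m

The equivalent simple-pendulum length is L_eq = I/(md), where I is about the pivot and d = 0.44340 m.
I_cm = (1/12)mL² = 0.038252 kg·m², so I = I_cm + md² = 0.038252 + 0.11476 = 0.15301 kg·m².
L_eq = 0.15301/(0.5837 × 0.44340) = 0.5912 m.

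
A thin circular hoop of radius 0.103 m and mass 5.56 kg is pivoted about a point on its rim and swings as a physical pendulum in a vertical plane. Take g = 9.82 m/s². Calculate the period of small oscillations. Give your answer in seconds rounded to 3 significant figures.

I_cm = mr² = 0.05899 kg·m². The pivot is at distance d = 0.103 m from the centre of mass.
By the parallel-axis theorem, I = I_cm + md² = 0.05899 + 0.05899 = 0.1180 kg·m².
T = 2π√(I/(mgd)) = 2π√(0.1180/(5.56 × 9.82 × 0.103)) = 0.910 s.

0.910 s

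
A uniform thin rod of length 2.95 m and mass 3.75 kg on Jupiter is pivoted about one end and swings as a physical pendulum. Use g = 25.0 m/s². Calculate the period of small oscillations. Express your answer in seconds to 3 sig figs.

For a physical pendulum T = 2π√(I/(mgd)), with d = 1.475 m from pivot to centre of mass.
I_cm = mL²/12 = 3.75 × 2.95²/12 = 2.720 kg·m²; I = I_cm + md² = 2.720 + 3.75 × 1.475² = 10.88 kg·m².
T = 2π√(10.88/(3.75 × 25.0 × 1.475)) = 1.76 s.

1.76 s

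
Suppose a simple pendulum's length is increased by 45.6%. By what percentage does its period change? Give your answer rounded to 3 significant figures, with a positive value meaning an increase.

20.7%

T ∝ √L, so T'/T = √(1.456) = 1.207.
Percentage change in T = (1.207 − 1) × 100% = 20.7%.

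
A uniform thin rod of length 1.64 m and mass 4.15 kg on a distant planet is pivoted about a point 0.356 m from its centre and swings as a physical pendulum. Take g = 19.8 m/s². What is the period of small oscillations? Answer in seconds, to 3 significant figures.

1.40 s

For a physical pendulum T = 2π√(I/(mgd)), with d = 0.3560 m from pivot to centre of mass.
I_cm = mL²/12 = 4.15 × 1.64²/12 = 0.9302 kg·m²; I = I_cm + md² = 0.9302 + 4.15 × 0.3560² = 1.456 kg·m².
T = 2π√(1.456/(4.15 × 19.8 × 0.3560)) = 1.40 s.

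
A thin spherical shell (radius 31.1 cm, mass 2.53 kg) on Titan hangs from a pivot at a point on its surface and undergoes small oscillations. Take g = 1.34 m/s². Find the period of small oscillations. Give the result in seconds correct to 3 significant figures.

I_cm = (2/3)mr² = 0.1631 kg·m². The pivot is at distance d = 0.311 m from the centre of mass.
By the parallel-axis theorem, I = I_cm + md² = 0.1631 + 0.2447 = 0.4078 kg·m².
T = 2π√(I/(mgd)) = 2π√(0.4078/(2.53 × 1.34 × 0.311)) = 3.91 s.

3.91 s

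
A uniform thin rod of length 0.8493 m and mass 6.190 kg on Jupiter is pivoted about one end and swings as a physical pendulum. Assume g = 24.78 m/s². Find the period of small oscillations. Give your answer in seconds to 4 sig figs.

For a physical pendulum T = 2π√(I/(mgd)), with d = 0.42465 m from pivot to centre of mass.
I_cm = mL²/12 = 6.190 × 0.8493²/12 = 0.37208 kg·m²; I = I_cm + md² = 0.37208 + 6.190 × 0.42465² = 1.4883 kg·m².
T = 2π√(1.4883/(6.190 × 24.78 × 0.42465)) = 0.9498 s.

0.9498 s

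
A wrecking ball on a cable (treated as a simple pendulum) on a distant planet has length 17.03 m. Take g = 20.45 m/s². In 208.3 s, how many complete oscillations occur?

T = 2π√(L/g) = 2π√(17.03/20.45) = 5.7338 s.
Number of complete oscillations = ⌊208.3/5.7338⌋ = ⌊36.329⌋ = 36.

36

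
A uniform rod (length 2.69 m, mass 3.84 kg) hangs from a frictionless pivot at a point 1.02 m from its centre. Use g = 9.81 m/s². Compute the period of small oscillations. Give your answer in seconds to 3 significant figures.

2.55 s

For a physical pendulum T = 2π√(I/(mgd)), with d = 1.020 m from pivot to centre of mass.
I_cm = mL²/12 = 3.84 × 2.69²/12 = 2.316 kg·m²; I = I_cm + md² = 2.316 + 3.84 × 1.020² = 6.311 kg·m².
T = 2π√(6.311/(3.84 × 9.81 × 1.020)) = 2.55 s.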